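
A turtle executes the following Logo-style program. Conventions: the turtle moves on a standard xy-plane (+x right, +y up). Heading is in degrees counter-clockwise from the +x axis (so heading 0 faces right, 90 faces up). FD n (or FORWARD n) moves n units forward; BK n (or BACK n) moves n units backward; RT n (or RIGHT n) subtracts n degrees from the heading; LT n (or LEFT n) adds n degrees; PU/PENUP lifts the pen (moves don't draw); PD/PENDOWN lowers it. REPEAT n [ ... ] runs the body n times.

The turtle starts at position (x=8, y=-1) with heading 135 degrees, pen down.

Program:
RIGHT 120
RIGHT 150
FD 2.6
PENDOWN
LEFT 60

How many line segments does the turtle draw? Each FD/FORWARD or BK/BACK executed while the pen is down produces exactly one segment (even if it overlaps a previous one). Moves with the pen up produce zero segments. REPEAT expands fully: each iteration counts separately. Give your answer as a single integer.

Executing turtle program step by step:
Start: pos=(8,-1), heading=135, pen down
RT 120: heading 135 -> 15
RT 150: heading 15 -> 225
FD 2.6: (8,-1) -> (6.162,-2.838) [heading=225, draw]
PD: pen down
LT 60: heading 225 -> 285
Final: pos=(6.162,-2.838), heading=285, 1 segment(s) drawn
Segments drawn: 1

Answer: 1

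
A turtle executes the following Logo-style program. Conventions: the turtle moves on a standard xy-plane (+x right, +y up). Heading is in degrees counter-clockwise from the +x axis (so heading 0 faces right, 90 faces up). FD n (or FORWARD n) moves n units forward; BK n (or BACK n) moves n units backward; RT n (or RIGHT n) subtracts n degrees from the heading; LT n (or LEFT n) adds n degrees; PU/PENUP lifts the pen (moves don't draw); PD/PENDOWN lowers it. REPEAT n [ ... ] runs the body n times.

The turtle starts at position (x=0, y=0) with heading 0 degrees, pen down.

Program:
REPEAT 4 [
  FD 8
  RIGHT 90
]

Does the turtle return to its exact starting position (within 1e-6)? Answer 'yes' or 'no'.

Answer: yes

Derivation:
Executing turtle program step by step:
Start: pos=(0,0), heading=0, pen down
REPEAT 4 [
  -- iteration 1/4 --
  FD 8: (0,0) -> (8,0) [heading=0, draw]
  RT 90: heading 0 -> 270
  -- iteration 2/4 --
  FD 8: (8,0) -> (8,-8) [heading=270, draw]
  RT 90: heading 270 -> 180
  -- iteration 3/4 --
  FD 8: (8,-8) -> (0,-8) [heading=180, draw]
  RT 90: heading 180 -> 90
  -- iteration 4/4 --
  FD 8: (0,-8) -> (0,0) [heading=90, draw]
  RT 90: heading 90 -> 0
]
Final: pos=(0,0), heading=0, 4 segment(s) drawn

Start position: (0, 0)
Final position: (0, 0)
Distance = 0; < 1e-6 -> CLOSED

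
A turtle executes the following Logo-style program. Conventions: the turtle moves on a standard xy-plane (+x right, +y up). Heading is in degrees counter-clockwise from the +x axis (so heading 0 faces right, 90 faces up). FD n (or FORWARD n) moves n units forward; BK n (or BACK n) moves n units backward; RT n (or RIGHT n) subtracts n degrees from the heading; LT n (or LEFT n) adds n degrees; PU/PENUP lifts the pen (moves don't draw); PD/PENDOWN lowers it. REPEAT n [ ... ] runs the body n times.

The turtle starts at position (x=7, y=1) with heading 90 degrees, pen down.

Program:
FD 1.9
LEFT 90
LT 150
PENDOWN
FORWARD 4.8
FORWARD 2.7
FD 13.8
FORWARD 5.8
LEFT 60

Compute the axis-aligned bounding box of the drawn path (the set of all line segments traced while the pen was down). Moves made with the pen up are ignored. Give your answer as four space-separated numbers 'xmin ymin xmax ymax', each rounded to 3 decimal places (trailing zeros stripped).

Answer: 7 -10.65 30.469 2.9

Derivation:
Executing turtle program step by step:
Start: pos=(7,1), heading=90, pen down
FD 1.9: (7,1) -> (7,2.9) [heading=90, draw]
LT 90: heading 90 -> 180
LT 150: heading 180 -> 330
PD: pen down
FD 4.8: (7,2.9) -> (11.157,0.5) [heading=330, draw]
FD 2.7: (11.157,0.5) -> (13.495,-0.85) [heading=330, draw]
FD 13.8: (13.495,-0.85) -> (25.446,-7.75) [heading=330, draw]
FD 5.8: (25.446,-7.75) -> (30.469,-10.65) [heading=330, draw]
LT 60: heading 330 -> 30
Final: pos=(30.469,-10.65), heading=30, 5 segment(s) drawn

Segment endpoints: x in {7, 11.157, 13.495, 25.446, 30.469}, y in {-10.65, -7.75, -0.85, 0.5, 1, 2.9}
xmin=7, ymin=-10.65, xmax=30.469, ymax=2.9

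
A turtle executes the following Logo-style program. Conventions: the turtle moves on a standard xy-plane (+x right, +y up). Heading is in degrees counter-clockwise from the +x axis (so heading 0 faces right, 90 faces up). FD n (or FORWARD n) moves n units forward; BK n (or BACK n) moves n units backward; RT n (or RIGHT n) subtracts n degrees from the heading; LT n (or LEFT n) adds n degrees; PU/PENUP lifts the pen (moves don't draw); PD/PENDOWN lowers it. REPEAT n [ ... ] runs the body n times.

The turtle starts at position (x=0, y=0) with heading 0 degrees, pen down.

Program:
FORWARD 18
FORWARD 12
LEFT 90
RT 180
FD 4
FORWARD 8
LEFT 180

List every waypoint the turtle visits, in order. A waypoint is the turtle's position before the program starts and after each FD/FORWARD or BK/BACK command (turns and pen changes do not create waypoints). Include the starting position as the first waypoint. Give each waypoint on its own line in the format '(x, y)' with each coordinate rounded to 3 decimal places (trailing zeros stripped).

Executing turtle program step by step:
Start: pos=(0,0), heading=0, pen down
FD 18: (0,0) -> (18,0) [heading=0, draw]
FD 12: (18,0) -> (30,0) [heading=0, draw]
LT 90: heading 0 -> 90
RT 180: heading 90 -> 270
FD 4: (30,0) -> (30,-4) [heading=270, draw]
FD 8: (30,-4) -> (30,-12) [heading=270, draw]
LT 180: heading 270 -> 90
Final: pos=(30,-12), heading=90, 4 segment(s) drawn
Waypoints (5 total):
(0, 0)
(18, 0)
(30, 0)
(30, -4)
(30, -12)

Answer: (0, 0)
(18, 0)
(30, 0)
(30, -4)
(30, -12)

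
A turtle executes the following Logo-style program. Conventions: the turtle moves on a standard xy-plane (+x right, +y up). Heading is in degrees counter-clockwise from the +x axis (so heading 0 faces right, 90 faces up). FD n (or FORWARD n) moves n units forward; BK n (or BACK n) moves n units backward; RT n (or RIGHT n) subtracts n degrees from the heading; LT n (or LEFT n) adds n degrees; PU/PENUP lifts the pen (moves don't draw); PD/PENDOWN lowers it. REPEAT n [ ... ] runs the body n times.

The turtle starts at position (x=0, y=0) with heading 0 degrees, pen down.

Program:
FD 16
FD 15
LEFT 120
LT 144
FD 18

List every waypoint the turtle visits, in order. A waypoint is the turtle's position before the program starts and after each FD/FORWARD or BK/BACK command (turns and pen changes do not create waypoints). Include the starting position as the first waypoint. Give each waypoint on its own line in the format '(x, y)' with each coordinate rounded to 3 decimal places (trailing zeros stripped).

Answer: (0, 0)
(16, 0)
(31, 0)
(29.118, -17.901)

Derivation:
Executing turtle program step by step:
Start: pos=(0,0), heading=0, pen down
FD 16: (0,0) -> (16,0) [heading=0, draw]
FD 15: (16,0) -> (31,0) [heading=0, draw]
LT 120: heading 0 -> 120
LT 144: heading 120 -> 264
FD 18: (31,0) -> (29.118,-17.901) [heading=264, draw]
Final: pos=(29.118,-17.901), heading=264, 3 segment(s) drawn
Waypoints (4 total):
(0, 0)
(16, 0)
(31, 0)
(29.118, -17.901)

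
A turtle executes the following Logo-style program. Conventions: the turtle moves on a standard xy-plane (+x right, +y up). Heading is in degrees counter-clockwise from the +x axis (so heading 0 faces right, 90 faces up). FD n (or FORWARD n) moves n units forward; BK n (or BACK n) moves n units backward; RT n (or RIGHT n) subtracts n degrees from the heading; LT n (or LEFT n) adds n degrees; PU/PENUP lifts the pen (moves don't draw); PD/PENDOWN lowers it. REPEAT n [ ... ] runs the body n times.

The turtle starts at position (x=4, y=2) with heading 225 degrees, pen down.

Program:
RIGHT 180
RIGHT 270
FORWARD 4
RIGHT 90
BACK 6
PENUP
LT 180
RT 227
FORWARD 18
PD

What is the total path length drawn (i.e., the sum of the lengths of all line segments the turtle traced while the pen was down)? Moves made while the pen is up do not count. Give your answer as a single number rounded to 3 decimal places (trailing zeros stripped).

Executing turtle program step by step:
Start: pos=(4,2), heading=225, pen down
RT 180: heading 225 -> 45
RT 270: heading 45 -> 135
FD 4: (4,2) -> (1.172,4.828) [heading=135, draw]
RT 90: heading 135 -> 45
BK 6: (1.172,4.828) -> (-3.071,0.586) [heading=45, draw]
PU: pen up
LT 180: heading 45 -> 225
RT 227: heading 225 -> 358
FD 18: (-3.071,0.586) -> (14.918,-0.042) [heading=358, move]
PD: pen down
Final: pos=(14.918,-0.042), heading=358, 2 segment(s) drawn

Segment lengths:
  seg 1: (4,2) -> (1.172,4.828), length = 4
  seg 2: (1.172,4.828) -> (-3.071,0.586), length = 6
Total = 10

Answer: 10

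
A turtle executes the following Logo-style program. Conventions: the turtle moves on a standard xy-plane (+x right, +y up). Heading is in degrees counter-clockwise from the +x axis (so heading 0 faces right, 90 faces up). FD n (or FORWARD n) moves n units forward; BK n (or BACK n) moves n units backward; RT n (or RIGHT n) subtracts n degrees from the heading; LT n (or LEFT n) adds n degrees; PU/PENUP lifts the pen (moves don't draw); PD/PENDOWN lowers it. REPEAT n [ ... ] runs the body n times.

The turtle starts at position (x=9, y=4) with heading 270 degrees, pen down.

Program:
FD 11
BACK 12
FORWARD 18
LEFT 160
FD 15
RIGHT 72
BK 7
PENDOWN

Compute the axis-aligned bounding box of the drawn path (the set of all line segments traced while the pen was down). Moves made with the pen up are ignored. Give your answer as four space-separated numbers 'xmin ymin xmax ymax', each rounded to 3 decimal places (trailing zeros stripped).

Answer: 7.135 -13 14.13 5

Derivation:
Executing turtle program step by step:
Start: pos=(9,4), heading=270, pen down
FD 11: (9,4) -> (9,-7) [heading=270, draw]
BK 12: (9,-7) -> (9,5) [heading=270, draw]
FD 18: (9,5) -> (9,-13) [heading=270, draw]
LT 160: heading 270 -> 70
FD 15: (9,-13) -> (14.13,1.095) [heading=70, draw]
RT 72: heading 70 -> 358
BK 7: (14.13,1.095) -> (7.135,1.34) [heading=358, draw]
PD: pen down
Final: pos=(7.135,1.34), heading=358, 5 segment(s) drawn

Segment endpoints: x in {7.135, 9, 9, 9, 14.13}, y in {-13, -7, 1.095, 1.34, 4, 5}
xmin=7.135, ymin=-13, xmax=14.13, ymax=5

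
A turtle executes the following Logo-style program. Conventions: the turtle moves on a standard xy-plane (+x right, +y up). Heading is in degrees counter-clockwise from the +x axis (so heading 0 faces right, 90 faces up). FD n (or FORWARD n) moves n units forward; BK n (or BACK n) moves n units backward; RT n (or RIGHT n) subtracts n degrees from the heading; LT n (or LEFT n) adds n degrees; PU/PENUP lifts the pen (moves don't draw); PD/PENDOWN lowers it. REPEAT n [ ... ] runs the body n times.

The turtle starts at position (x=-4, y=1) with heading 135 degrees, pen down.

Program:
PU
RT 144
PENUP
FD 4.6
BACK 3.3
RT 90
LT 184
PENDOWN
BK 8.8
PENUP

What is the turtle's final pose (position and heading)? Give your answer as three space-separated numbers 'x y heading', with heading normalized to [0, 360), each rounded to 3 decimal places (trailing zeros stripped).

Answer: -3.483 -7.97 85

Derivation:
Executing turtle program step by step:
Start: pos=(-4,1), heading=135, pen down
PU: pen up
RT 144: heading 135 -> 351
PU: pen up
FD 4.6: (-4,1) -> (0.543,0.28) [heading=351, move]
BK 3.3: (0.543,0.28) -> (-2.716,0.797) [heading=351, move]
RT 90: heading 351 -> 261
LT 184: heading 261 -> 85
PD: pen down
BK 8.8: (-2.716,0.797) -> (-3.483,-7.97) [heading=85, draw]
PU: pen up
Final: pos=(-3.483,-7.97), heading=85, 1 segment(s) drawn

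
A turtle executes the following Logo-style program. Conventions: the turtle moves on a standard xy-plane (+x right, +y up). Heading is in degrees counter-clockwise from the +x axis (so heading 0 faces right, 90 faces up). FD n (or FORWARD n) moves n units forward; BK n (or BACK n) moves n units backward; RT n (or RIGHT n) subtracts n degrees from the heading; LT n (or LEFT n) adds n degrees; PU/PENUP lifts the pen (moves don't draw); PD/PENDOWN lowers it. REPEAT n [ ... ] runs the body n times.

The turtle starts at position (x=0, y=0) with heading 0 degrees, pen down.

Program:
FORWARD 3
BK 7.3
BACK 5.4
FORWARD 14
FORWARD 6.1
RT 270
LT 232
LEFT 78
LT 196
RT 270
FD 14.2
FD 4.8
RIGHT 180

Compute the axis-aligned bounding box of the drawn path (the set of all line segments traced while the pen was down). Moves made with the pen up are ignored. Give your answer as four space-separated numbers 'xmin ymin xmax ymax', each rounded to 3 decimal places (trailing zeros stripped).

Answer: -9.7 -10.625 26.152 0

Derivation:
Executing turtle program step by step:
Start: pos=(0,0), heading=0, pen down
FD 3: (0,0) -> (3,0) [heading=0, draw]
BK 7.3: (3,0) -> (-4.3,0) [heading=0, draw]
BK 5.4: (-4.3,0) -> (-9.7,0) [heading=0, draw]
FD 14: (-9.7,0) -> (4.3,0) [heading=0, draw]
FD 6.1: (4.3,0) -> (10.4,0) [heading=0, draw]
RT 270: heading 0 -> 90
LT 232: heading 90 -> 322
LT 78: heading 322 -> 40
LT 196: heading 40 -> 236
RT 270: heading 236 -> 326
FD 14.2: (10.4,0) -> (22.172,-7.941) [heading=326, draw]
FD 4.8: (22.172,-7.941) -> (26.152,-10.625) [heading=326, draw]
RT 180: heading 326 -> 146
Final: pos=(26.152,-10.625), heading=146, 7 segment(s) drawn

Segment endpoints: x in {-9.7, -4.3, 0, 3, 4.3, 10.4, 22.172, 26.152}, y in {-10.625, -7.941, 0}
xmin=-9.7, ymin=-10.625, xmax=26.152, ymax=0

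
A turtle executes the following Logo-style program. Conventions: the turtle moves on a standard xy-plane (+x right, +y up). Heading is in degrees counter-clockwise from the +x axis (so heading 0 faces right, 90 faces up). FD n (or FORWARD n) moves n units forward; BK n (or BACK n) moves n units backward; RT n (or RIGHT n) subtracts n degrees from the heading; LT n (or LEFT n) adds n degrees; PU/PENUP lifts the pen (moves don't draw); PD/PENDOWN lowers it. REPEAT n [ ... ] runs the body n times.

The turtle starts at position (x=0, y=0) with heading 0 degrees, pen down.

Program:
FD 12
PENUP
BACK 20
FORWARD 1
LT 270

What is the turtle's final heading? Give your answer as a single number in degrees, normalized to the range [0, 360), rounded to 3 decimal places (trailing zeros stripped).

Executing turtle program step by step:
Start: pos=(0,0), heading=0, pen down
FD 12: (0,0) -> (12,0) [heading=0, draw]
PU: pen up
BK 20: (12,0) -> (-8,0) [heading=0, move]
FD 1: (-8,0) -> (-7,0) [heading=0, move]
LT 270: heading 0 -> 270
Final: pos=(-7,0), heading=270, 1 segment(s) drawn

Answer: 270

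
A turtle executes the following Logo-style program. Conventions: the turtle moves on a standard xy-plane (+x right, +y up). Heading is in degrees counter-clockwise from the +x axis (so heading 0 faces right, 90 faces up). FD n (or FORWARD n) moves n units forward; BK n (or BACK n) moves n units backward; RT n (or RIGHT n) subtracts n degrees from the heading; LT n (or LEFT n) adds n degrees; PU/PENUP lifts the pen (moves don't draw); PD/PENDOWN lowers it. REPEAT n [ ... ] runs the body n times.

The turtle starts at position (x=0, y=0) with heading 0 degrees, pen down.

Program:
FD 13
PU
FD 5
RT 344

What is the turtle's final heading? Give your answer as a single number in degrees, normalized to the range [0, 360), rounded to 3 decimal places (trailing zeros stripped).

Executing turtle program step by step:
Start: pos=(0,0), heading=0, pen down
FD 13: (0,0) -> (13,0) [heading=0, draw]
PU: pen up
FD 5: (13,0) -> (18,0) [heading=0, move]
RT 344: heading 0 -> 16
Final: pos=(18,0), heading=16, 1 segment(s) drawn

Answer: 16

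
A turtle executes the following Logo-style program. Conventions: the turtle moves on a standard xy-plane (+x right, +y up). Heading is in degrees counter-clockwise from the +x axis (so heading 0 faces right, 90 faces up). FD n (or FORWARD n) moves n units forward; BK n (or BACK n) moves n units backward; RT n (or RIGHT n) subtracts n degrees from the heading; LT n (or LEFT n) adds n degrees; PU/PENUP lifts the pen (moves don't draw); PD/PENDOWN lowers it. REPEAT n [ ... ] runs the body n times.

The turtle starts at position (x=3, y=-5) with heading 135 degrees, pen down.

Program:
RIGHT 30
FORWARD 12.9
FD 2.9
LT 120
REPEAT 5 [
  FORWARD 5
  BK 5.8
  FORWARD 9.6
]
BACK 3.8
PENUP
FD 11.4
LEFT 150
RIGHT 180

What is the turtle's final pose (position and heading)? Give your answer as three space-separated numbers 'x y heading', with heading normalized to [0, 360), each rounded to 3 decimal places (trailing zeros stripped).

Executing turtle program step by step:
Start: pos=(3,-5), heading=135, pen down
RT 30: heading 135 -> 105
FD 12.9: (3,-5) -> (-0.339,7.46) [heading=105, draw]
FD 2.9: (-0.339,7.46) -> (-1.089,10.262) [heading=105, draw]
LT 120: heading 105 -> 225
REPEAT 5 [
  -- iteration 1/5 --
  FD 5: (-1.089,10.262) -> (-4.625,6.726) [heading=225, draw]
  BK 5.8: (-4.625,6.726) -> (-0.524,10.827) [heading=225, draw]
  FD 9.6: (-0.524,10.827) -> (-7.312,4.039) [heading=225, draw]
  -- iteration 2/5 --
  FD 5: (-7.312,4.039) -> (-10.847,0.504) [heading=225, draw]
  BK 5.8: (-10.847,0.504) -> (-6.746,4.605) [heading=225, draw]
  FD 9.6: (-6.746,4.605) -> (-13.534,-2.183) [heading=225, draw]
  -- iteration 3/5 --
  FD 5: (-13.534,-2.183) -> (-17.07,-5.719) [heading=225, draw]
  BK 5.8: (-17.07,-5.719) -> (-12.969,-1.618) [heading=225, draw]
  FD 9.6: (-12.969,-1.618) -> (-19.757,-8.406) [heading=225, draw]
  -- iteration 4/5 --
  FD 5: (-19.757,-8.406) -> (-23.292,-11.942) [heading=225, draw]
  BK 5.8: (-23.292,-11.942) -> (-19.191,-7.84) [heading=225, draw]
  FD 9.6: (-19.191,-7.84) -> (-25.979,-14.629) [heading=225, draw]
  -- iteration 5/5 --
  FD 5: (-25.979,-14.629) -> (-29.515,-18.164) [heading=225, draw]
  BK 5.8: (-29.515,-18.164) -> (-25.414,-14.063) [heading=225, draw]
  FD 9.6: (-25.414,-14.063) -> (-32.202,-20.851) [heading=225, draw]
]
BK 3.8: (-32.202,-20.851) -> (-29.515,-18.164) [heading=225, draw]
PU: pen up
FD 11.4: (-29.515,-18.164) -> (-37.576,-26.225) [heading=225, move]
LT 150: heading 225 -> 15
RT 180: heading 15 -> 195
Final: pos=(-37.576,-26.225), heading=195, 18 segment(s) drawn

Answer: -37.576 -26.225 195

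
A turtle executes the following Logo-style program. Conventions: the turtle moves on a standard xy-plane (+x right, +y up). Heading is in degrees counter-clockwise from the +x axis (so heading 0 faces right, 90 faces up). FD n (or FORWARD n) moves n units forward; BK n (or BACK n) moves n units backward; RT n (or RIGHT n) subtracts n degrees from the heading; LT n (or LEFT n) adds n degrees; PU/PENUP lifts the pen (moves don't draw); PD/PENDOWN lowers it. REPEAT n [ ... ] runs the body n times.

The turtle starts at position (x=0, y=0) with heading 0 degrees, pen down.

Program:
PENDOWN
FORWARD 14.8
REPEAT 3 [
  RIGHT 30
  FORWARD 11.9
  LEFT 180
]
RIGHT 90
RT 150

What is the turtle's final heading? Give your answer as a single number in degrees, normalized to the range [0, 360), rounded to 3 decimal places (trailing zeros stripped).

Executing turtle program step by step:
Start: pos=(0,0), heading=0, pen down
PD: pen down
FD 14.8: (0,0) -> (14.8,0) [heading=0, draw]
REPEAT 3 [
  -- iteration 1/3 --
  RT 30: heading 0 -> 330
  FD 11.9: (14.8,0) -> (25.106,-5.95) [heading=330, draw]
  LT 180: heading 330 -> 150
  -- iteration 2/3 --
  RT 30: heading 150 -> 120
  FD 11.9: (25.106,-5.95) -> (19.156,4.356) [heading=120, draw]
  LT 180: heading 120 -> 300
  -- iteration 3/3 --
  RT 30: heading 300 -> 270
  FD 11.9: (19.156,4.356) -> (19.156,-7.544) [heading=270, draw]
  LT 180: heading 270 -> 90
]
RT 90: heading 90 -> 0
RT 150: heading 0 -> 210
Final: pos=(19.156,-7.544), heading=210, 4 segment(s) drawn

Answer: 210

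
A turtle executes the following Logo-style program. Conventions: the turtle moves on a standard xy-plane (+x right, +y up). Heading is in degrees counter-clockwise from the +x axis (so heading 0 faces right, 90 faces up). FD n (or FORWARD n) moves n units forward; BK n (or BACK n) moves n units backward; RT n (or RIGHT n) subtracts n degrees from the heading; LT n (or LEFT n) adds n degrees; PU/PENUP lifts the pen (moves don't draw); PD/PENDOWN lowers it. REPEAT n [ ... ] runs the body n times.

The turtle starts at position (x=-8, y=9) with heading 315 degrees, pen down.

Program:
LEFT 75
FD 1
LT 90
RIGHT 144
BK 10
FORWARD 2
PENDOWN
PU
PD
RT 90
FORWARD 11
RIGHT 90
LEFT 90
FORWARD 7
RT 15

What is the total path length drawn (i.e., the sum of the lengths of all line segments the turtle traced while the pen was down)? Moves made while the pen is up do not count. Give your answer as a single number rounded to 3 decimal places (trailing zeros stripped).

Answer: 31

Derivation:
Executing turtle program step by step:
Start: pos=(-8,9), heading=315, pen down
LT 75: heading 315 -> 30
FD 1: (-8,9) -> (-7.134,9.5) [heading=30, draw]
LT 90: heading 30 -> 120
RT 144: heading 120 -> 336
BK 10: (-7.134,9.5) -> (-16.269,13.567) [heading=336, draw]
FD 2: (-16.269,13.567) -> (-14.442,12.754) [heading=336, draw]
PD: pen down
PU: pen up
PD: pen down
RT 90: heading 336 -> 246
FD 11: (-14.442,12.754) -> (-18.916,2.705) [heading=246, draw]
RT 90: heading 246 -> 156
LT 90: heading 156 -> 246
FD 7: (-18.916,2.705) -> (-21.764,-3.69) [heading=246, draw]
RT 15: heading 246 -> 231
Final: pos=(-21.764,-3.69), heading=231, 5 segment(s) drawn

Segment lengths:
  seg 1: (-8,9) -> (-7.134,9.5), length = 1
  seg 2: (-7.134,9.5) -> (-16.269,13.567), length = 10
  seg 3: (-16.269,13.567) -> (-14.442,12.754), length = 2
  seg 4: (-14.442,12.754) -> (-18.916,2.705), length = 11
  seg 5: (-18.916,2.705) -> (-21.764,-3.69), length = 7
Total = 31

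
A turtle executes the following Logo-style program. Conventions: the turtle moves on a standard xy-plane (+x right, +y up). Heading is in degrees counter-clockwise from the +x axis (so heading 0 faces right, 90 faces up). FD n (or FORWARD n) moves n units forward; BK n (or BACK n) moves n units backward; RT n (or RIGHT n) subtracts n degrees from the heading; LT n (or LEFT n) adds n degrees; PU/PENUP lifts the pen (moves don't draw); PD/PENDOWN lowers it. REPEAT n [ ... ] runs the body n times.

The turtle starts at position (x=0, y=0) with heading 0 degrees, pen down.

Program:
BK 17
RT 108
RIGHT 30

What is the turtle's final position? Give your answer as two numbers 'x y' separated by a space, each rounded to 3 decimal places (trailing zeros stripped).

Answer: -17 0

Derivation:
Executing turtle program step by step:
Start: pos=(0,0), heading=0, pen down
BK 17: (0,0) -> (-17,0) [heading=0, draw]
RT 108: heading 0 -> 252
RT 30: heading 252 -> 222
Final: pos=(-17,0), heading=222, 1 segment(s) drawn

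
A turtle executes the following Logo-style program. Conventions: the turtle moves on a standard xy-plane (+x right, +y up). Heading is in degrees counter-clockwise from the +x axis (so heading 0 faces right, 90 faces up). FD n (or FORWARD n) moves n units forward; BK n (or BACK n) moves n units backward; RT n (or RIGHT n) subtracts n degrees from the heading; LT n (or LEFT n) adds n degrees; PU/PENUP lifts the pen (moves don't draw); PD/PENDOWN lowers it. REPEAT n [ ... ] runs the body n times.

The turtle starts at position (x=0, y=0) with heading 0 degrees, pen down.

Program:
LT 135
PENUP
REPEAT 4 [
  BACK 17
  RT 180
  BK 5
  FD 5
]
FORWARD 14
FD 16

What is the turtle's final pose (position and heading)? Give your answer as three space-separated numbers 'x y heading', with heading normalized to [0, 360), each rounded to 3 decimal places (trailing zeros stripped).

Answer: -21.213 21.213 135

Derivation:
Executing turtle program step by step:
Start: pos=(0,0), heading=0, pen down
LT 135: heading 0 -> 135
PU: pen up
REPEAT 4 [
  -- iteration 1/4 --
  BK 17: (0,0) -> (12.021,-12.021) [heading=135, move]
  RT 180: heading 135 -> 315
  BK 5: (12.021,-12.021) -> (8.485,-8.485) [heading=315, move]
  FD 5: (8.485,-8.485) -> (12.021,-12.021) [heading=315, move]
  -- iteration 2/4 --
  BK 17: (12.021,-12.021) -> (0,0) [heading=315, move]
  RT 180: heading 315 -> 135
  BK 5: (0,0) -> (3.536,-3.536) [heading=135, move]
  FD 5: (3.536,-3.536) -> (0,0) [heading=135, move]
  -- iteration 3/4 --
  BK 17: (0,0) -> (12.021,-12.021) [heading=135, move]
  RT 180: heading 135 -> 315
  BK 5: (12.021,-12.021) -> (8.485,-8.485) [heading=315, move]
  FD 5: (8.485,-8.485) -> (12.021,-12.021) [heading=315, move]
  -- iteration 4/4 --
  BK 17: (12.021,-12.021) -> (0,0) [heading=315, move]
  RT 180: heading 315 -> 135
  BK 5: (0,0) -> (3.536,-3.536) [heading=135, move]
  FD 5: (3.536,-3.536) -> (0,0) [heading=135, move]
]
FD 14: (0,0) -> (-9.899,9.899) [heading=135, move]
FD 16: (-9.899,9.899) -> (-21.213,21.213) [heading=135, move]
Final: pos=(-21.213,21.213), heading=135, 0 segment(s) drawn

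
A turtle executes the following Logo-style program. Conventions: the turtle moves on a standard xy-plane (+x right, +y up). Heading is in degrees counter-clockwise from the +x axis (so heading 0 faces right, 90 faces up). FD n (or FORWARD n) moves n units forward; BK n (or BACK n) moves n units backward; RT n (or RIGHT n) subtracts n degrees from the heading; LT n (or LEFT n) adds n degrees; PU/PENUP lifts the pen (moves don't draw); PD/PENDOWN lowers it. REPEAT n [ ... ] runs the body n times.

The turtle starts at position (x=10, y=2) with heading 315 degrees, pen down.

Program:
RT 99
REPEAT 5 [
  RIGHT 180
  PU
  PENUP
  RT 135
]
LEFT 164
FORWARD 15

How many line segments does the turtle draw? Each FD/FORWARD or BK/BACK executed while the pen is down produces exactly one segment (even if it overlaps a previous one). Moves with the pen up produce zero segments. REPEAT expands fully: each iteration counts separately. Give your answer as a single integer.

Executing turtle program step by step:
Start: pos=(10,2), heading=315, pen down
RT 99: heading 315 -> 216
REPEAT 5 [
  -- iteration 1/5 --
  RT 180: heading 216 -> 36
  PU: pen up
  PU: pen up
  RT 135: heading 36 -> 261
  -- iteration 2/5 --
  RT 180: heading 261 -> 81
  PU: pen up
  PU: pen up
  RT 135: heading 81 -> 306
  -- iteration 3/5 --
  RT 180: heading 306 -> 126
  PU: pen up
  PU: pen up
  RT 135: heading 126 -> 351
  -- iteration 4/5 --
  RT 180: heading 351 -> 171
  PU: pen up
  PU: pen up
  RT 135: heading 171 -> 36
  -- iteration 5/5 --
  RT 180: heading 36 -> 216
  PU: pen up
  PU: pen up
  RT 135: heading 216 -> 81
]
LT 164: heading 81 -> 245
FD 15: (10,2) -> (3.661,-11.595) [heading=245, move]
Final: pos=(3.661,-11.595), heading=245, 0 segment(s) drawn
Segments drawn: 0

Answer: 0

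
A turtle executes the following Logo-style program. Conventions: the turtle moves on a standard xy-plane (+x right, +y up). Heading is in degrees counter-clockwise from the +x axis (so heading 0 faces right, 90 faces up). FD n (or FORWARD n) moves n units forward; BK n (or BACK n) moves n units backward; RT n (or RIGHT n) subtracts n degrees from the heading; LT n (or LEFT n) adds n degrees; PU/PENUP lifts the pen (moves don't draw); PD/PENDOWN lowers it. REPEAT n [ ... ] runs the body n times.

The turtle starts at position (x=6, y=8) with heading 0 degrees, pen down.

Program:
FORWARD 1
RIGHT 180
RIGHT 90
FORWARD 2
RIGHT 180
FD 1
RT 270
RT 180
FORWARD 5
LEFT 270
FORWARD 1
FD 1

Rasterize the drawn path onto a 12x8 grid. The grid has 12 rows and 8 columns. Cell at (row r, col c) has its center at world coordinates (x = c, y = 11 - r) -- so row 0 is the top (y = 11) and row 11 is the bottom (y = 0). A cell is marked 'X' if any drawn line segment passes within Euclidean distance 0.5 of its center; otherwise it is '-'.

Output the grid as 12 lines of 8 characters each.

Segment 0: (6,8) -> (7,8)
Segment 1: (7,8) -> (7,10)
Segment 2: (7,10) -> (7,9)
Segment 3: (7,9) -> (2,9)
Segment 4: (2,9) -> (2,10)
Segment 5: (2,10) -> (2,11)

Answer: --X-----
--X----X
--XXXXXX
------XX
--------
--------
--------
--------
--------
--------
--------
--------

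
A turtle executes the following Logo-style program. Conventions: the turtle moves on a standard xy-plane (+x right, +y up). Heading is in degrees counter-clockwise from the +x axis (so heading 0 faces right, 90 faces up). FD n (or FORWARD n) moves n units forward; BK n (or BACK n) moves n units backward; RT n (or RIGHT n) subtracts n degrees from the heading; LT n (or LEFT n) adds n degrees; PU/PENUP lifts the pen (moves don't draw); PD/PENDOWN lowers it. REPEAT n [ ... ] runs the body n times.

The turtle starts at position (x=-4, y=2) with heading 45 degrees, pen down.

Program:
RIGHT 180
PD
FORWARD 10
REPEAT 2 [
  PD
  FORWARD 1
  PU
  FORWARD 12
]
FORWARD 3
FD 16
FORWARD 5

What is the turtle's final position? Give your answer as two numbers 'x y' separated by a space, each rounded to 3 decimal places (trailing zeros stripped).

Executing turtle program step by step:
Start: pos=(-4,2), heading=45, pen down
RT 180: heading 45 -> 225
PD: pen down
FD 10: (-4,2) -> (-11.071,-5.071) [heading=225, draw]
REPEAT 2 [
  -- iteration 1/2 --
  PD: pen down
  FD 1: (-11.071,-5.071) -> (-11.778,-5.778) [heading=225, draw]
  PU: pen up
  FD 12: (-11.778,-5.778) -> (-20.263,-14.263) [heading=225, move]
  -- iteration 2/2 --
  PD: pen down
  FD 1: (-20.263,-14.263) -> (-20.971,-14.971) [heading=225, draw]
  PU: pen up
  FD 12: (-20.971,-14.971) -> (-29.456,-23.456) [heading=225, move]
]
FD 3: (-29.456,-23.456) -> (-31.577,-25.577) [heading=225, move]
FD 16: (-31.577,-25.577) -> (-42.891,-36.891) [heading=225, move]
FD 5: (-42.891,-36.891) -> (-46.426,-40.426) [heading=225, move]
Final: pos=(-46.426,-40.426), heading=225, 3 segment(s) drawn

Answer: -46.426 -40.426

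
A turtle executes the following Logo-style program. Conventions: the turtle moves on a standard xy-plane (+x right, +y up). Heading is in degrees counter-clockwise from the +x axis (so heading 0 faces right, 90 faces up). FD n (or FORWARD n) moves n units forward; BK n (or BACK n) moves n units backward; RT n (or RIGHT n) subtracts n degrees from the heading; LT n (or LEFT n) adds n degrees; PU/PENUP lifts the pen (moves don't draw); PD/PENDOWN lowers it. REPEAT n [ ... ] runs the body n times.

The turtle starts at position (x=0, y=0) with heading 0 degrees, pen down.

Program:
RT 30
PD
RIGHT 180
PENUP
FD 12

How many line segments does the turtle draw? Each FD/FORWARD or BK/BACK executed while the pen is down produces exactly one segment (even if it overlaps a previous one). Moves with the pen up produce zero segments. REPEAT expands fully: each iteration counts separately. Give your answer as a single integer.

Answer: 0

Derivation:
Executing turtle program step by step:
Start: pos=(0,0), heading=0, pen down
RT 30: heading 0 -> 330
PD: pen down
RT 180: heading 330 -> 150
PU: pen up
FD 12: (0,0) -> (-10.392,6) [heading=150, move]
Final: pos=(-10.392,6), heading=150, 0 segment(s) drawn
Segments drawn: 0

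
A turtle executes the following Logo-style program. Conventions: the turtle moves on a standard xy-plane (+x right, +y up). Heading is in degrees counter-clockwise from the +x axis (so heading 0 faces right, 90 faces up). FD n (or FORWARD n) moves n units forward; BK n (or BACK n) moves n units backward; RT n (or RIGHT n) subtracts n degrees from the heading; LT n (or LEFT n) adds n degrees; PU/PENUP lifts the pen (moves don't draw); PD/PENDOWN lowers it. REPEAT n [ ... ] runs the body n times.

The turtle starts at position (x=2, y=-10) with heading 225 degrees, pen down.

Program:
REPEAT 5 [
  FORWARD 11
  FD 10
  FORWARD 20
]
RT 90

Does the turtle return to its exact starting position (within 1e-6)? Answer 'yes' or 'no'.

Answer: no

Derivation:
Executing turtle program step by step:
Start: pos=(2,-10), heading=225, pen down
REPEAT 5 [
  -- iteration 1/5 --
  FD 11: (2,-10) -> (-5.778,-17.778) [heading=225, draw]
  FD 10: (-5.778,-17.778) -> (-12.849,-24.849) [heading=225, draw]
  FD 20: (-12.849,-24.849) -> (-26.991,-38.991) [heading=225, draw]
  -- iteration 2/5 --
  FD 11: (-26.991,-38.991) -> (-34.77,-46.77) [heading=225, draw]
  FD 10: (-34.77,-46.77) -> (-41.841,-53.841) [heading=225, draw]
  FD 20: (-41.841,-53.841) -> (-55.983,-67.983) [heading=225, draw]
  -- iteration 3/5 --
  FD 11: (-55.983,-67.983) -> (-63.761,-75.761) [heading=225, draw]
  FD 10: (-63.761,-75.761) -> (-70.832,-82.832) [heading=225, draw]
  FD 20: (-70.832,-82.832) -> (-84.974,-96.974) [heading=225, draw]
  -- iteration 4/5 --
  FD 11: (-84.974,-96.974) -> (-92.752,-104.752) [heading=225, draw]
  FD 10: (-92.752,-104.752) -> (-99.823,-111.823) [heading=225, draw]
  FD 20: (-99.823,-111.823) -> (-113.966,-125.966) [heading=225, draw]
  -- iteration 5/5 --
  FD 11: (-113.966,-125.966) -> (-121.744,-133.744) [heading=225, draw]
  FD 10: (-121.744,-133.744) -> (-128.815,-140.815) [heading=225, draw]
  FD 20: (-128.815,-140.815) -> (-142.957,-154.957) [heading=225, draw]
]
RT 90: heading 225 -> 135
Final: pos=(-142.957,-154.957), heading=135, 15 segment(s) drawn

Start position: (2, -10)
Final position: (-142.957, -154.957)
Distance = 205; >= 1e-6 -> NOT closed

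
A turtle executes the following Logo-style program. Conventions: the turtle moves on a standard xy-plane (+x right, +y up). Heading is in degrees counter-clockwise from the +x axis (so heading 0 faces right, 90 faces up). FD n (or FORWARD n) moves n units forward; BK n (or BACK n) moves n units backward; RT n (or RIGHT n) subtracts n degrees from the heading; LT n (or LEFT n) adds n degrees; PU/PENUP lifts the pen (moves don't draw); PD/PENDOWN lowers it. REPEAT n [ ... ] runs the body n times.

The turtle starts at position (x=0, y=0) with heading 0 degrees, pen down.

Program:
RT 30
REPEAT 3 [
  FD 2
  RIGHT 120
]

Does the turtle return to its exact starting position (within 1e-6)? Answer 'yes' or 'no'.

Executing turtle program step by step:
Start: pos=(0,0), heading=0, pen down
RT 30: heading 0 -> 330
REPEAT 3 [
  -- iteration 1/3 --
  FD 2: (0,0) -> (1.732,-1) [heading=330, draw]
  RT 120: heading 330 -> 210
  -- iteration 2/3 --
  FD 2: (1.732,-1) -> (0,-2) [heading=210, draw]
  RT 120: heading 210 -> 90
  -- iteration 3/3 --
  FD 2: (0,-2) -> (0,0) [heading=90, draw]
  RT 120: heading 90 -> 330
]
Final: pos=(0,0), heading=330, 3 segment(s) drawn

Start position: (0, 0)
Final position: (0, 0)
Distance = 0; < 1e-6 -> CLOSED

Answer: yes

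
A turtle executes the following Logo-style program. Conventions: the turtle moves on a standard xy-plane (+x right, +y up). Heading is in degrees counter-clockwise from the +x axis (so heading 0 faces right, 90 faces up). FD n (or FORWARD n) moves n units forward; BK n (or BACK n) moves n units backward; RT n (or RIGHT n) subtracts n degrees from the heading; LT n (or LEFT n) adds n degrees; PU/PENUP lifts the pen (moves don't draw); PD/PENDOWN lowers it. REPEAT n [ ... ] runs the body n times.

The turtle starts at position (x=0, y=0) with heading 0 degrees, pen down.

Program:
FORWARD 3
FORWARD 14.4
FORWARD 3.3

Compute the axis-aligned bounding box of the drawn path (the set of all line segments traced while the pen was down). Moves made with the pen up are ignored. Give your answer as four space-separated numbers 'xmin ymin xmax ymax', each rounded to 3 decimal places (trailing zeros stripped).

Executing turtle program step by step:
Start: pos=(0,0), heading=0, pen down
FD 3: (0,0) -> (3,0) [heading=0, draw]
FD 14.4: (3,0) -> (17.4,0) [heading=0, draw]
FD 3.3: (17.4,0) -> (20.7,0) [heading=0, draw]
Final: pos=(20.7,0), heading=0, 3 segment(s) drawn

Segment endpoints: x in {0, 3, 17.4, 20.7}, y in {0}
xmin=0, ymin=0, xmax=20.7, ymax=0

Answer: 0 0 20.7 0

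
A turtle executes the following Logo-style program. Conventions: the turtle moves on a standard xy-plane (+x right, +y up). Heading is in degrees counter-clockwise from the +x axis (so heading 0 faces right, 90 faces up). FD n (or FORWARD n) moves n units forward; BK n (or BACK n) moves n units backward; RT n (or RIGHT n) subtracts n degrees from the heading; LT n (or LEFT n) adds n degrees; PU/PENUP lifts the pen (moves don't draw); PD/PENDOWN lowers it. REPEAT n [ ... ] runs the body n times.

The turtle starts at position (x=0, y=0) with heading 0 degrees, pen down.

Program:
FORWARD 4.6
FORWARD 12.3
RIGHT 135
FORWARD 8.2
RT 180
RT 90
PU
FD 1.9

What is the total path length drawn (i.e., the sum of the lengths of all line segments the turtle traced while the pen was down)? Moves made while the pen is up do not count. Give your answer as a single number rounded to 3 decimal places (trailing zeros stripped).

Answer: 25.1

Derivation:
Executing turtle program step by step:
Start: pos=(0,0), heading=0, pen down
FD 4.6: (0,0) -> (4.6,0) [heading=0, draw]
FD 12.3: (4.6,0) -> (16.9,0) [heading=0, draw]
RT 135: heading 0 -> 225
FD 8.2: (16.9,0) -> (11.102,-5.798) [heading=225, draw]
RT 180: heading 225 -> 45
RT 90: heading 45 -> 315
PU: pen up
FD 1.9: (11.102,-5.798) -> (12.445,-7.142) [heading=315, move]
Final: pos=(12.445,-7.142), heading=315, 3 segment(s) drawn

Segment lengths:
  seg 1: (0,0) -> (4.6,0), length = 4.6
  seg 2: (4.6,0) -> (16.9,0), length = 12.3
  seg 3: (16.9,0) -> (11.102,-5.798), length = 8.2
Total = 25.1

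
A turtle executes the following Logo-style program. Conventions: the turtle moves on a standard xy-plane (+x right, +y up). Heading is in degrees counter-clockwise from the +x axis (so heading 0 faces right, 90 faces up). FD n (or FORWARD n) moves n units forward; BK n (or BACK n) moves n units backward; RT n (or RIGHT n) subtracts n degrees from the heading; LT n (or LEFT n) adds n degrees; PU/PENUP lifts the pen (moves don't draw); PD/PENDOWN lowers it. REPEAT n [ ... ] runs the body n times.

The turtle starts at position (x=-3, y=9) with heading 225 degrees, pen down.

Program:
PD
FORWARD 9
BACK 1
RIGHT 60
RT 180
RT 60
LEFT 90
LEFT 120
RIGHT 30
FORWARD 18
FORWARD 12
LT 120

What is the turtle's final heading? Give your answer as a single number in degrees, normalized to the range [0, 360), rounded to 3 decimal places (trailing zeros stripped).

Executing turtle program step by step:
Start: pos=(-3,9), heading=225, pen down
PD: pen down
FD 9: (-3,9) -> (-9.364,2.636) [heading=225, draw]
BK 1: (-9.364,2.636) -> (-8.657,3.343) [heading=225, draw]
RT 60: heading 225 -> 165
RT 180: heading 165 -> 345
RT 60: heading 345 -> 285
LT 90: heading 285 -> 15
LT 120: heading 15 -> 135
RT 30: heading 135 -> 105
FD 18: (-8.657,3.343) -> (-13.316,20.73) [heading=105, draw]
FD 12: (-13.316,20.73) -> (-16.421,32.321) [heading=105, draw]
LT 120: heading 105 -> 225
Final: pos=(-16.421,32.321), heading=225, 4 segment(s) drawn

Answer: 225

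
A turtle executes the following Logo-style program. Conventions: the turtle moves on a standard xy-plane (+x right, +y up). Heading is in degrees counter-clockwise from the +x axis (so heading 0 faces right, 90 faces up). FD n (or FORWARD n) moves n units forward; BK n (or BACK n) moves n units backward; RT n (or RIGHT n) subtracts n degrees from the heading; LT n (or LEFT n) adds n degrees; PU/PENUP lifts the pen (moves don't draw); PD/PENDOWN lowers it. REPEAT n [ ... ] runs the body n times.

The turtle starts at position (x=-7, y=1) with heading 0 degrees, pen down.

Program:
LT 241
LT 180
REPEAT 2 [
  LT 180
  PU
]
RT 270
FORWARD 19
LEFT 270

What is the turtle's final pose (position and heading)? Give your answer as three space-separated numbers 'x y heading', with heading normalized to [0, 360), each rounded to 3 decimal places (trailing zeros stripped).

Executing turtle program step by step:
Start: pos=(-7,1), heading=0, pen down
LT 241: heading 0 -> 241
LT 180: heading 241 -> 61
REPEAT 2 [
  -- iteration 1/2 --
  LT 180: heading 61 -> 241
  PU: pen up
  -- iteration 2/2 --
  LT 180: heading 241 -> 61
  PU: pen up
]
RT 270: heading 61 -> 151
FD 19: (-7,1) -> (-23.618,10.211) [heading=151, move]
LT 270: heading 151 -> 61
Final: pos=(-23.618,10.211), heading=61, 0 segment(s) drawn

Answer: -23.618 10.211 61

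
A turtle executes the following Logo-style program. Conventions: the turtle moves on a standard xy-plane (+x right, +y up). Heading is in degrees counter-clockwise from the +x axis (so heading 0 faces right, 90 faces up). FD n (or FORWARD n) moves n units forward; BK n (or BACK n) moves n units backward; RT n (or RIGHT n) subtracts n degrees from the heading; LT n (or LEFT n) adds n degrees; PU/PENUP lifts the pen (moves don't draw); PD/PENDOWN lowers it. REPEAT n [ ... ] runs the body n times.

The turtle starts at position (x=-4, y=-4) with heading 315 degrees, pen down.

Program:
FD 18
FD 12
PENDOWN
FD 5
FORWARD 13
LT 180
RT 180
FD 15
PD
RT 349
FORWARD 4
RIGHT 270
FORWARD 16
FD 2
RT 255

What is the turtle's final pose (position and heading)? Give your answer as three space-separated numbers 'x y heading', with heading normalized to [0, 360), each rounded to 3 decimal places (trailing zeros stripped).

Executing turtle program step by step:
Start: pos=(-4,-4), heading=315, pen down
FD 18: (-4,-4) -> (8.728,-16.728) [heading=315, draw]
FD 12: (8.728,-16.728) -> (17.213,-25.213) [heading=315, draw]
PD: pen down
FD 5: (17.213,-25.213) -> (20.749,-28.749) [heading=315, draw]
FD 13: (20.749,-28.749) -> (29.941,-37.941) [heading=315, draw]
LT 180: heading 315 -> 135
RT 180: heading 135 -> 315
FD 15: (29.941,-37.941) -> (40.548,-48.548) [heading=315, draw]
PD: pen down
RT 349: heading 315 -> 326
FD 4: (40.548,-48.548) -> (43.864,-50.784) [heading=326, draw]
RT 270: heading 326 -> 56
FD 16: (43.864,-50.784) -> (52.811,-37.52) [heading=56, draw]
FD 2: (52.811,-37.52) -> (53.929,-35.862) [heading=56, draw]
RT 255: heading 56 -> 161
Final: pos=(53.929,-35.862), heading=161, 8 segment(s) drawn

Answer: 53.929 -35.862 161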